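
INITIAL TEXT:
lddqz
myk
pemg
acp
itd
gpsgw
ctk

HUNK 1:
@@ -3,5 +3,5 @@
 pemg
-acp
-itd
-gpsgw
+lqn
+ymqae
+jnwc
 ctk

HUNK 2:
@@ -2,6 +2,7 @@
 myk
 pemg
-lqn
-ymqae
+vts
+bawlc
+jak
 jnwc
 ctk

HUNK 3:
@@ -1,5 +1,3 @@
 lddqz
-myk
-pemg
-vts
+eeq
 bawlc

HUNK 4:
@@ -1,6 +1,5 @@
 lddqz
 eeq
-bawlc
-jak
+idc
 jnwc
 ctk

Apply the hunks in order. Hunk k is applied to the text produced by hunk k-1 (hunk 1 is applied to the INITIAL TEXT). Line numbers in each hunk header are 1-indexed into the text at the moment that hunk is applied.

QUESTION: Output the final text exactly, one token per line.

Hunk 1: at line 3 remove [acp,itd,gpsgw] add [lqn,ymqae,jnwc] -> 7 lines: lddqz myk pemg lqn ymqae jnwc ctk
Hunk 2: at line 2 remove [lqn,ymqae] add [vts,bawlc,jak] -> 8 lines: lddqz myk pemg vts bawlc jak jnwc ctk
Hunk 3: at line 1 remove [myk,pemg,vts] add [eeq] -> 6 lines: lddqz eeq bawlc jak jnwc ctk
Hunk 4: at line 1 remove [bawlc,jak] add [idc] -> 5 lines: lddqz eeq idc jnwc ctk

Answer: lddqz
eeq
idc
jnwc
ctk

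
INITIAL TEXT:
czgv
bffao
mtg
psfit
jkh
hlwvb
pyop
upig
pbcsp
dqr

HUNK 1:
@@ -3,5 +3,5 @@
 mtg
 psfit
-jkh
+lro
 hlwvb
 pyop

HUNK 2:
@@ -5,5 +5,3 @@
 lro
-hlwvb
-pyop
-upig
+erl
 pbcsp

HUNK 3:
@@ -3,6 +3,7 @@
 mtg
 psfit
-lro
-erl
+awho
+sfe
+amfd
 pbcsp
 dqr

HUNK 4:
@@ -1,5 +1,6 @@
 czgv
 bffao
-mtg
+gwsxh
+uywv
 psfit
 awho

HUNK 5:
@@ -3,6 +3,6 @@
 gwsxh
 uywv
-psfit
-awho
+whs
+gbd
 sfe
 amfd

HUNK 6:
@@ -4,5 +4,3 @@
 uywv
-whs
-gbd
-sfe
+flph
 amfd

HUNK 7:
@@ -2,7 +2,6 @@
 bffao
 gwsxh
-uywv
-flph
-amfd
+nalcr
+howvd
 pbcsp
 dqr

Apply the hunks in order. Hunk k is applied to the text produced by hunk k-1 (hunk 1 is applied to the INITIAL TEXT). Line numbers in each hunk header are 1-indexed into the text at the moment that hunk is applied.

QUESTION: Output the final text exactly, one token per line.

Hunk 1: at line 3 remove [jkh] add [lro] -> 10 lines: czgv bffao mtg psfit lro hlwvb pyop upig pbcsp dqr
Hunk 2: at line 5 remove [hlwvb,pyop,upig] add [erl] -> 8 lines: czgv bffao mtg psfit lro erl pbcsp dqr
Hunk 3: at line 3 remove [lro,erl] add [awho,sfe,amfd] -> 9 lines: czgv bffao mtg psfit awho sfe amfd pbcsp dqr
Hunk 4: at line 1 remove [mtg] add [gwsxh,uywv] -> 10 lines: czgv bffao gwsxh uywv psfit awho sfe amfd pbcsp dqr
Hunk 5: at line 3 remove [psfit,awho] add [whs,gbd] -> 10 lines: czgv bffao gwsxh uywv whs gbd sfe amfd pbcsp dqr
Hunk 6: at line 4 remove [whs,gbd,sfe] add [flph] -> 8 lines: czgv bffao gwsxh uywv flph amfd pbcsp dqr
Hunk 7: at line 2 remove [uywv,flph,amfd] add [nalcr,howvd] -> 7 lines: czgv bffao gwsxh nalcr howvd pbcsp dqr

Answer: czgv
bffao
gwsxh
nalcr
howvd
pbcsp
dqr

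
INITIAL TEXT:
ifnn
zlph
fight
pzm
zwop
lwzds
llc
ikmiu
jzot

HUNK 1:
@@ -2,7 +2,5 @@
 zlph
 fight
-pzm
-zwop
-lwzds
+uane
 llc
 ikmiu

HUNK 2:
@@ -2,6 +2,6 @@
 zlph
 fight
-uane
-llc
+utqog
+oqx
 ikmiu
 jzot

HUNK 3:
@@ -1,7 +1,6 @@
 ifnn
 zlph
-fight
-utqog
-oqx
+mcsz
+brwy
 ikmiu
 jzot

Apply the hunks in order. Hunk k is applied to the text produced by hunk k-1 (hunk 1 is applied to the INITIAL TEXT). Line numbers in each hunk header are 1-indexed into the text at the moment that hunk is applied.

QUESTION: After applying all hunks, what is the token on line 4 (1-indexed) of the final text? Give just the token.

Hunk 1: at line 2 remove [pzm,zwop,lwzds] add [uane] -> 7 lines: ifnn zlph fight uane llc ikmiu jzot
Hunk 2: at line 2 remove [uane,llc] add [utqog,oqx] -> 7 lines: ifnn zlph fight utqog oqx ikmiu jzot
Hunk 3: at line 1 remove [fight,utqog,oqx] add [mcsz,brwy] -> 6 lines: ifnn zlph mcsz brwy ikmiu jzot
Final line 4: brwy

Answer: brwy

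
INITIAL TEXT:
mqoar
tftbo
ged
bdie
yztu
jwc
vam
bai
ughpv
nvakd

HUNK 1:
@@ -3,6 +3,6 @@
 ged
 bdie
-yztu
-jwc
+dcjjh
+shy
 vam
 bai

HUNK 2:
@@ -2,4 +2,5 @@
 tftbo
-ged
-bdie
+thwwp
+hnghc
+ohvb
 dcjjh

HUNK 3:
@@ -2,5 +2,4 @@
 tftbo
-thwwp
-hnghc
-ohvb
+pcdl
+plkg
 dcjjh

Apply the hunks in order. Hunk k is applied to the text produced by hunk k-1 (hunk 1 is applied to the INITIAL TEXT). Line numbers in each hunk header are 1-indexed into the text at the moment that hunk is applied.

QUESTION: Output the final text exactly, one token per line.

Hunk 1: at line 3 remove [yztu,jwc] add [dcjjh,shy] -> 10 lines: mqoar tftbo ged bdie dcjjh shy vam bai ughpv nvakd
Hunk 2: at line 2 remove [ged,bdie] add [thwwp,hnghc,ohvb] -> 11 lines: mqoar tftbo thwwp hnghc ohvb dcjjh shy vam bai ughpv nvakd
Hunk 3: at line 2 remove [thwwp,hnghc,ohvb] add [pcdl,plkg] -> 10 lines: mqoar tftbo pcdl plkg dcjjh shy vam bai ughpv nvakd

Answer: mqoar
tftbo
pcdl
plkg
dcjjh
shy
vam
bai
ughpv
nvakd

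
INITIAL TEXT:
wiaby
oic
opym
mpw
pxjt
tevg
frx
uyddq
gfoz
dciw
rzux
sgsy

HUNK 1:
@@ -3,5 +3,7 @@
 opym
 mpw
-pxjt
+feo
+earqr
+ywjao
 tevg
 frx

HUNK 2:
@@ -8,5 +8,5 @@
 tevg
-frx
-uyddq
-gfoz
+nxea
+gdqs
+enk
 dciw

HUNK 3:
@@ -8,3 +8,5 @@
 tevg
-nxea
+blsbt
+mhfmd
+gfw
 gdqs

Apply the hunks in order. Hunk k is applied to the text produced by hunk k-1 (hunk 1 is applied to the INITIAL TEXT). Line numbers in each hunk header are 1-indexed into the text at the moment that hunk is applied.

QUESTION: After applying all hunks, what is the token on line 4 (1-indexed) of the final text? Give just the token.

Answer: mpw

Derivation:
Hunk 1: at line 3 remove [pxjt] add [feo,earqr,ywjao] -> 14 lines: wiaby oic opym mpw feo earqr ywjao tevg frx uyddq gfoz dciw rzux sgsy
Hunk 2: at line 8 remove [frx,uyddq,gfoz] add [nxea,gdqs,enk] -> 14 lines: wiaby oic opym mpw feo earqr ywjao tevg nxea gdqs enk dciw rzux sgsy
Hunk 3: at line 8 remove [nxea] add [blsbt,mhfmd,gfw] -> 16 lines: wiaby oic opym mpw feo earqr ywjao tevg blsbt mhfmd gfw gdqs enk dciw rzux sgsy
Final line 4: mpw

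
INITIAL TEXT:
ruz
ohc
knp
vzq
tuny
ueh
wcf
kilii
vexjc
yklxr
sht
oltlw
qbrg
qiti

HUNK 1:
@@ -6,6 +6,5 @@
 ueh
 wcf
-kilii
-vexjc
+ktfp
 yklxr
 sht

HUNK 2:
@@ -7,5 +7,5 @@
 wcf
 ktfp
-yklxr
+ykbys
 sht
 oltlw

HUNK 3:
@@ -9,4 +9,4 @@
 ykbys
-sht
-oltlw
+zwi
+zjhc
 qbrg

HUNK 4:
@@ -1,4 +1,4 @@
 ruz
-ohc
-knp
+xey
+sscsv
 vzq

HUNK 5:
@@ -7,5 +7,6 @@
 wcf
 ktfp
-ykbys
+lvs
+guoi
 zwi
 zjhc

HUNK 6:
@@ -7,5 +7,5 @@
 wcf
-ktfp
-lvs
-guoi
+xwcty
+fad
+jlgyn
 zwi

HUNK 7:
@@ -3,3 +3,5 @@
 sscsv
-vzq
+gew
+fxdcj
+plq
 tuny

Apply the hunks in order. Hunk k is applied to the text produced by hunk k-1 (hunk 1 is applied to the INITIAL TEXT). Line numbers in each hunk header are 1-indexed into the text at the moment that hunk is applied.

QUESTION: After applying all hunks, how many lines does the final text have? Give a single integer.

Answer: 16

Derivation:
Hunk 1: at line 6 remove [kilii,vexjc] add [ktfp] -> 13 lines: ruz ohc knp vzq tuny ueh wcf ktfp yklxr sht oltlw qbrg qiti
Hunk 2: at line 7 remove [yklxr] add [ykbys] -> 13 lines: ruz ohc knp vzq tuny ueh wcf ktfp ykbys sht oltlw qbrg qiti
Hunk 3: at line 9 remove [sht,oltlw] add [zwi,zjhc] -> 13 lines: ruz ohc knp vzq tuny ueh wcf ktfp ykbys zwi zjhc qbrg qiti
Hunk 4: at line 1 remove [ohc,knp] add [xey,sscsv] -> 13 lines: ruz xey sscsv vzq tuny ueh wcf ktfp ykbys zwi zjhc qbrg qiti
Hunk 5: at line 7 remove [ykbys] add [lvs,guoi] -> 14 lines: ruz xey sscsv vzq tuny ueh wcf ktfp lvs guoi zwi zjhc qbrg qiti
Hunk 6: at line 7 remove [ktfp,lvs,guoi] add [xwcty,fad,jlgyn] -> 14 lines: ruz xey sscsv vzq tuny ueh wcf xwcty fad jlgyn zwi zjhc qbrg qiti
Hunk 7: at line 3 remove [vzq] add [gew,fxdcj,plq] -> 16 lines: ruz xey sscsv gew fxdcj plq tuny ueh wcf xwcty fad jlgyn zwi zjhc qbrg qiti
Final line count: 16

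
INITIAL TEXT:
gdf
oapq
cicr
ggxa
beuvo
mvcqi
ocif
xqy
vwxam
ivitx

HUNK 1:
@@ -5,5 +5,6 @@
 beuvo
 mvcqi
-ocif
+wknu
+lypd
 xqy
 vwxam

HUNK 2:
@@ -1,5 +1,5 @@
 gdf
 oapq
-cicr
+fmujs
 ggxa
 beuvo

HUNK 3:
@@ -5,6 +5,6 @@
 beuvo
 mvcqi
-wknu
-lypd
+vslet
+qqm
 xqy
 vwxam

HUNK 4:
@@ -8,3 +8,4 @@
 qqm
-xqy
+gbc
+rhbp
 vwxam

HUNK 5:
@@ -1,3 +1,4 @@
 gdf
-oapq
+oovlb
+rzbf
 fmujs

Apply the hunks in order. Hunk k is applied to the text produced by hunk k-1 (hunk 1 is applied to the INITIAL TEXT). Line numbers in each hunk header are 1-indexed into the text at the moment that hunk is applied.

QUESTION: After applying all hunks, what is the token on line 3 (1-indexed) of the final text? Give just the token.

Hunk 1: at line 5 remove [ocif] add [wknu,lypd] -> 11 lines: gdf oapq cicr ggxa beuvo mvcqi wknu lypd xqy vwxam ivitx
Hunk 2: at line 1 remove [cicr] add [fmujs] -> 11 lines: gdf oapq fmujs ggxa beuvo mvcqi wknu lypd xqy vwxam ivitx
Hunk 3: at line 5 remove [wknu,lypd] add [vslet,qqm] -> 11 lines: gdf oapq fmujs ggxa beuvo mvcqi vslet qqm xqy vwxam ivitx
Hunk 4: at line 8 remove [xqy] add [gbc,rhbp] -> 12 lines: gdf oapq fmujs ggxa beuvo mvcqi vslet qqm gbc rhbp vwxam ivitx
Hunk 5: at line 1 remove [oapq] add [oovlb,rzbf] -> 13 lines: gdf oovlb rzbf fmujs ggxa beuvo mvcqi vslet qqm gbc rhbp vwxam ivitx
Final line 3: rzbf

Answer: rzbf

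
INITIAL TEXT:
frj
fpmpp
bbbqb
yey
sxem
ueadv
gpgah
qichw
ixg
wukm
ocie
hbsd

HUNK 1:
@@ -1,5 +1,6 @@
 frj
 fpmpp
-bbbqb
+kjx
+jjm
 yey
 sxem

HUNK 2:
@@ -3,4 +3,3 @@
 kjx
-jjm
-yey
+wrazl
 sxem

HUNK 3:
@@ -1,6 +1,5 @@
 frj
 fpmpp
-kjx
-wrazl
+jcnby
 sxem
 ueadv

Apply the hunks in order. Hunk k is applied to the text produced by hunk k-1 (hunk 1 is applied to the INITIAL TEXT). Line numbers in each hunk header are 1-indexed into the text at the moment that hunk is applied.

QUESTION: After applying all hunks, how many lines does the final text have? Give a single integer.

Answer: 11

Derivation:
Hunk 1: at line 1 remove [bbbqb] add [kjx,jjm] -> 13 lines: frj fpmpp kjx jjm yey sxem ueadv gpgah qichw ixg wukm ocie hbsd
Hunk 2: at line 3 remove [jjm,yey] add [wrazl] -> 12 lines: frj fpmpp kjx wrazl sxem ueadv gpgah qichw ixg wukm ocie hbsd
Hunk 3: at line 1 remove [kjx,wrazl] add [jcnby] -> 11 lines: frj fpmpp jcnby sxem ueadv gpgah qichw ixg wukm ocie hbsd
Final line count: 11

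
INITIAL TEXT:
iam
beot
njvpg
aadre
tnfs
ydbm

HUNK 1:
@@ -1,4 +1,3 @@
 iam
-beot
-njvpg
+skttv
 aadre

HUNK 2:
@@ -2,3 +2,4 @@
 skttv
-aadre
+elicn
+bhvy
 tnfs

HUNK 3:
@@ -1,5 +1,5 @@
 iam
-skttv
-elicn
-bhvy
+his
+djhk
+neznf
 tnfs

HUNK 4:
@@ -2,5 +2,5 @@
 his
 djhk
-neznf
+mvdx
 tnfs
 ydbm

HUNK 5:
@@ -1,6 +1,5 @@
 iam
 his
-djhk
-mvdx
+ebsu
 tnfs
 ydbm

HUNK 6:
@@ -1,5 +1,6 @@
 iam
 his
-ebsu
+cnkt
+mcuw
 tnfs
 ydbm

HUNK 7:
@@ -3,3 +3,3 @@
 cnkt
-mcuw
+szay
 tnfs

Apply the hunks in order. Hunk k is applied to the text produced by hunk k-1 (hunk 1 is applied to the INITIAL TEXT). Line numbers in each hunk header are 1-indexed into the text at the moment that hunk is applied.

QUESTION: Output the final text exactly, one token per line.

Answer: iam
his
cnkt
szay
tnfs
ydbm

Derivation:
Hunk 1: at line 1 remove [beot,njvpg] add [skttv] -> 5 lines: iam skttv aadre tnfs ydbm
Hunk 2: at line 2 remove [aadre] add [elicn,bhvy] -> 6 lines: iam skttv elicn bhvy tnfs ydbm
Hunk 3: at line 1 remove [skttv,elicn,bhvy] add [his,djhk,neznf] -> 6 lines: iam his djhk neznf tnfs ydbm
Hunk 4: at line 2 remove [neznf] add [mvdx] -> 6 lines: iam his djhk mvdx tnfs ydbm
Hunk 5: at line 1 remove [djhk,mvdx] add [ebsu] -> 5 lines: iam his ebsu tnfs ydbm
Hunk 6: at line 1 remove [ebsu] add [cnkt,mcuw] -> 6 lines: iam his cnkt mcuw tnfs ydbm
Hunk 7: at line 3 remove [mcuw] add [szay] -> 6 lines: iam his cnkt szay tnfs ydbm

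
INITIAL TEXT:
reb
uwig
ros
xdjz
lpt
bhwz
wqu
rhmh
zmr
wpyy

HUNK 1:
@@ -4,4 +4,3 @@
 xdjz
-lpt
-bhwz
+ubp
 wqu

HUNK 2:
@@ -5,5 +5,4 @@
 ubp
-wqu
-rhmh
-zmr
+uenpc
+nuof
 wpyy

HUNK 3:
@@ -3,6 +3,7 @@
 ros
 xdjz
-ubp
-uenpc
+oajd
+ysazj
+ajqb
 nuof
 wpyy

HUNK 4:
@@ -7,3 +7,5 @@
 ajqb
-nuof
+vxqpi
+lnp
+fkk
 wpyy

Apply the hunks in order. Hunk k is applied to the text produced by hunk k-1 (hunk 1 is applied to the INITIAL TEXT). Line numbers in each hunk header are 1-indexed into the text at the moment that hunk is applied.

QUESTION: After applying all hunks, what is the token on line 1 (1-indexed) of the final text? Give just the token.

Hunk 1: at line 4 remove [lpt,bhwz] add [ubp] -> 9 lines: reb uwig ros xdjz ubp wqu rhmh zmr wpyy
Hunk 2: at line 5 remove [wqu,rhmh,zmr] add [uenpc,nuof] -> 8 lines: reb uwig ros xdjz ubp uenpc nuof wpyy
Hunk 3: at line 3 remove [ubp,uenpc] add [oajd,ysazj,ajqb] -> 9 lines: reb uwig ros xdjz oajd ysazj ajqb nuof wpyy
Hunk 4: at line 7 remove [nuof] add [vxqpi,lnp,fkk] -> 11 lines: reb uwig ros xdjz oajd ysazj ajqb vxqpi lnp fkk wpyy
Final line 1: reb

Answer: reb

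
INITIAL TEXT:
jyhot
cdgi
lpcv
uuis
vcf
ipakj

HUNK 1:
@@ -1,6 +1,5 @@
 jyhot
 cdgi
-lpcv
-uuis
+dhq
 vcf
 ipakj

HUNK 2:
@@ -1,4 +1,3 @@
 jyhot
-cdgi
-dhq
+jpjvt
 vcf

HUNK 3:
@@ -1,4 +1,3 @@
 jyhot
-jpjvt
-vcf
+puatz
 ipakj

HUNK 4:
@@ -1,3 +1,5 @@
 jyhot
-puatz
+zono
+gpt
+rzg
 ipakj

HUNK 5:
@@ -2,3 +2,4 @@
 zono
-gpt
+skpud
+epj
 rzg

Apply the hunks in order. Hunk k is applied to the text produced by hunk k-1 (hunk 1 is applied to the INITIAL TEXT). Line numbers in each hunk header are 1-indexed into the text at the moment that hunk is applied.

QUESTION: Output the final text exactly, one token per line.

Hunk 1: at line 1 remove [lpcv,uuis] add [dhq] -> 5 lines: jyhot cdgi dhq vcf ipakj
Hunk 2: at line 1 remove [cdgi,dhq] add [jpjvt] -> 4 lines: jyhot jpjvt vcf ipakj
Hunk 3: at line 1 remove [jpjvt,vcf] add [puatz] -> 3 lines: jyhot puatz ipakj
Hunk 4: at line 1 remove [puatz] add [zono,gpt,rzg] -> 5 lines: jyhot zono gpt rzg ipakj
Hunk 5: at line 2 remove [gpt] add [skpud,epj] -> 6 lines: jyhot zono skpud epj rzg ipakj

Answer: jyhot
zono
skpud
epj
rzg
ipakj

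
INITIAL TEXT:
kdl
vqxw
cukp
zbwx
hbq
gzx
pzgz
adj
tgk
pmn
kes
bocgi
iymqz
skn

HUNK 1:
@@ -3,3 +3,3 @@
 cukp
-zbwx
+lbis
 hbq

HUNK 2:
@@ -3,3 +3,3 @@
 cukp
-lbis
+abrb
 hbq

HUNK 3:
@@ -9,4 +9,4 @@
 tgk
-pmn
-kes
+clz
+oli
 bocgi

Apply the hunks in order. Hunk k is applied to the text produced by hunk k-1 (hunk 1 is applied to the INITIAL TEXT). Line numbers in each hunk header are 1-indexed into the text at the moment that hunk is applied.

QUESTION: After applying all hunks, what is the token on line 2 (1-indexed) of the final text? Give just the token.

Answer: vqxw

Derivation:
Hunk 1: at line 3 remove [zbwx] add [lbis] -> 14 lines: kdl vqxw cukp lbis hbq gzx pzgz adj tgk pmn kes bocgi iymqz skn
Hunk 2: at line 3 remove [lbis] add [abrb] -> 14 lines: kdl vqxw cukp abrb hbq gzx pzgz adj tgk pmn kes bocgi iymqz skn
Hunk 3: at line 9 remove [pmn,kes] add [clz,oli] -> 14 lines: kdl vqxw cukp abrb hbq gzx pzgz adj tgk clz oli bocgi iymqz skn
Final line 2: vqxw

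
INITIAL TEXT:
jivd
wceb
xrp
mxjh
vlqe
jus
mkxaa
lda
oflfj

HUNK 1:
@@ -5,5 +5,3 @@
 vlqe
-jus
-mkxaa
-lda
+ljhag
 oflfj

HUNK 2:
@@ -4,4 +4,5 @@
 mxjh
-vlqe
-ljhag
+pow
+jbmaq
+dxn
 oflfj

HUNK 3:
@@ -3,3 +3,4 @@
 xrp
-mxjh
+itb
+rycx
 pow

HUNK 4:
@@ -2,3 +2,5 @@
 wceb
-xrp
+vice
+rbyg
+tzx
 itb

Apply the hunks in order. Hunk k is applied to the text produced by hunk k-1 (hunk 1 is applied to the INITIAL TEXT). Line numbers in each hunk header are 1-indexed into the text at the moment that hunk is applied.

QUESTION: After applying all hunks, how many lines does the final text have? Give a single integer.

Answer: 11

Derivation:
Hunk 1: at line 5 remove [jus,mkxaa,lda] add [ljhag] -> 7 lines: jivd wceb xrp mxjh vlqe ljhag oflfj
Hunk 2: at line 4 remove [vlqe,ljhag] add [pow,jbmaq,dxn] -> 8 lines: jivd wceb xrp mxjh pow jbmaq dxn oflfj
Hunk 3: at line 3 remove [mxjh] add [itb,rycx] -> 9 lines: jivd wceb xrp itb rycx pow jbmaq dxn oflfj
Hunk 4: at line 2 remove [xrp] add [vice,rbyg,tzx] -> 11 lines: jivd wceb vice rbyg tzx itb rycx pow jbmaq dxn oflfj
Final line count: 11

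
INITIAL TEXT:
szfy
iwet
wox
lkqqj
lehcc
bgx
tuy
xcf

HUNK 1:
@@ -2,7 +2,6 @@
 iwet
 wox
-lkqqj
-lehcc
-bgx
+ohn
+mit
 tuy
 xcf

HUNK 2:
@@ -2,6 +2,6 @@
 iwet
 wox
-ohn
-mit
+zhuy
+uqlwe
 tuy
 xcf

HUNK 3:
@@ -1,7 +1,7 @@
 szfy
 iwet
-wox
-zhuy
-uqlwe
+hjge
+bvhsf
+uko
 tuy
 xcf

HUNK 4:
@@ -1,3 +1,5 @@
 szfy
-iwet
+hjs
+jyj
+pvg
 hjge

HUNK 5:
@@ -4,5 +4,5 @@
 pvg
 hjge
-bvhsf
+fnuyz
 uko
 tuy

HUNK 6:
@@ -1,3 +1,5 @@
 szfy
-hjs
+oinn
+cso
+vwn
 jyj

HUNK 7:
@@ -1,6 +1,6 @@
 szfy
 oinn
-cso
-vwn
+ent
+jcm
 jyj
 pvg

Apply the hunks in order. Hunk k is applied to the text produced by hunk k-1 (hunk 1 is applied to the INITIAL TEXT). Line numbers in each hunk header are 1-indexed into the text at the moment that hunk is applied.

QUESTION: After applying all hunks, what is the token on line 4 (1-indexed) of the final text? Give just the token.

Answer: jcm

Derivation:
Hunk 1: at line 2 remove [lkqqj,lehcc,bgx] add [ohn,mit] -> 7 lines: szfy iwet wox ohn mit tuy xcf
Hunk 2: at line 2 remove [ohn,mit] add [zhuy,uqlwe] -> 7 lines: szfy iwet wox zhuy uqlwe tuy xcf
Hunk 3: at line 1 remove [wox,zhuy,uqlwe] add [hjge,bvhsf,uko] -> 7 lines: szfy iwet hjge bvhsf uko tuy xcf
Hunk 4: at line 1 remove [iwet] add [hjs,jyj,pvg] -> 9 lines: szfy hjs jyj pvg hjge bvhsf uko tuy xcf
Hunk 5: at line 4 remove [bvhsf] add [fnuyz] -> 9 lines: szfy hjs jyj pvg hjge fnuyz uko tuy xcf
Hunk 6: at line 1 remove [hjs] add [oinn,cso,vwn] -> 11 lines: szfy oinn cso vwn jyj pvg hjge fnuyz uko tuy xcf
Hunk 7: at line 1 remove [cso,vwn] add [ent,jcm] -> 11 lines: szfy oinn ent jcm jyj pvg hjge fnuyz uko tuy xcf
Final line 4: jcm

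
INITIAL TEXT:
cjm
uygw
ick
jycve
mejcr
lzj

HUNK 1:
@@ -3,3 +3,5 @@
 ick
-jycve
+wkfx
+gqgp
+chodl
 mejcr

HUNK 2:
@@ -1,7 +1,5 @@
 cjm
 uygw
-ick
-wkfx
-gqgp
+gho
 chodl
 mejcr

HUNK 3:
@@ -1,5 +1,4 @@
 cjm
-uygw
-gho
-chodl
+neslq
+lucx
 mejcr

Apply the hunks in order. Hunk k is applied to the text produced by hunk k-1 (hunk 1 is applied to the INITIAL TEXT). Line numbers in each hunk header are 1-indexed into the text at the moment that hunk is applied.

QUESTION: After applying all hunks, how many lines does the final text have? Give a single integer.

Hunk 1: at line 3 remove [jycve] add [wkfx,gqgp,chodl] -> 8 lines: cjm uygw ick wkfx gqgp chodl mejcr lzj
Hunk 2: at line 1 remove [ick,wkfx,gqgp] add [gho] -> 6 lines: cjm uygw gho chodl mejcr lzj
Hunk 3: at line 1 remove [uygw,gho,chodl] add [neslq,lucx] -> 5 lines: cjm neslq lucx mejcr lzj
Final line count: 5

Answer: 5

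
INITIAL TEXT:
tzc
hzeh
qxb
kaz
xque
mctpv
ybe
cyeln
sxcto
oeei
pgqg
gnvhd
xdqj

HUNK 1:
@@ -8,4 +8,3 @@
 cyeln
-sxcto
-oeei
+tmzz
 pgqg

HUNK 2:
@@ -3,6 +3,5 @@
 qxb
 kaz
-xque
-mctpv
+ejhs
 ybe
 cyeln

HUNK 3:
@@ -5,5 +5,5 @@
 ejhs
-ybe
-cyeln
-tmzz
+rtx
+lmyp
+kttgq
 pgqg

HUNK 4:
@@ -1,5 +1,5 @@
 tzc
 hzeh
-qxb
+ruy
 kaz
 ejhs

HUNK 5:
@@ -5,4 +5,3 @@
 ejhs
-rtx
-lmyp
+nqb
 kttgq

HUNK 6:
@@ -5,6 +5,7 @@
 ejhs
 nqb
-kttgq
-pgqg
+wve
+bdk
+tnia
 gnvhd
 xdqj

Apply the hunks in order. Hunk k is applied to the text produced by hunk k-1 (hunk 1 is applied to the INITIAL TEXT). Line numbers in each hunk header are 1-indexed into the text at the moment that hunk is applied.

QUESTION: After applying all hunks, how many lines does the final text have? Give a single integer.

Answer: 11

Derivation:
Hunk 1: at line 8 remove [sxcto,oeei] add [tmzz] -> 12 lines: tzc hzeh qxb kaz xque mctpv ybe cyeln tmzz pgqg gnvhd xdqj
Hunk 2: at line 3 remove [xque,mctpv] add [ejhs] -> 11 lines: tzc hzeh qxb kaz ejhs ybe cyeln tmzz pgqg gnvhd xdqj
Hunk 3: at line 5 remove [ybe,cyeln,tmzz] add [rtx,lmyp,kttgq] -> 11 lines: tzc hzeh qxb kaz ejhs rtx lmyp kttgq pgqg gnvhd xdqj
Hunk 4: at line 1 remove [qxb] add [ruy] -> 11 lines: tzc hzeh ruy kaz ejhs rtx lmyp kttgq pgqg gnvhd xdqj
Hunk 5: at line 5 remove [rtx,lmyp] add [nqb] -> 10 lines: tzc hzeh ruy kaz ejhs nqb kttgq pgqg gnvhd xdqj
Hunk 6: at line 5 remove [kttgq,pgqg] add [wve,bdk,tnia] -> 11 lines: tzc hzeh ruy kaz ejhs nqb wve bdk tnia gnvhd xdqj
Final line count: 11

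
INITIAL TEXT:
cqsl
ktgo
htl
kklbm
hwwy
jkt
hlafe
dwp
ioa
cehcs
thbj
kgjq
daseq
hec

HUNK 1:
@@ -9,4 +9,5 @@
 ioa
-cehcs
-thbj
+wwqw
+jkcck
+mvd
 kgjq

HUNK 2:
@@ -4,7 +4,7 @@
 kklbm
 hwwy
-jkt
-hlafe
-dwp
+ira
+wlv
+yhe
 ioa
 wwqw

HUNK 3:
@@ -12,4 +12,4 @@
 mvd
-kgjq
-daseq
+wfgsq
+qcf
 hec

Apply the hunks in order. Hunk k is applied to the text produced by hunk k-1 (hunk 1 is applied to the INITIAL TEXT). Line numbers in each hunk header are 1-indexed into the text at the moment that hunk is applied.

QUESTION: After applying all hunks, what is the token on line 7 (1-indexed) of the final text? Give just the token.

Answer: wlv

Derivation:
Hunk 1: at line 9 remove [cehcs,thbj] add [wwqw,jkcck,mvd] -> 15 lines: cqsl ktgo htl kklbm hwwy jkt hlafe dwp ioa wwqw jkcck mvd kgjq daseq hec
Hunk 2: at line 4 remove [jkt,hlafe,dwp] add [ira,wlv,yhe] -> 15 lines: cqsl ktgo htl kklbm hwwy ira wlv yhe ioa wwqw jkcck mvd kgjq daseq hec
Hunk 3: at line 12 remove [kgjq,daseq] add [wfgsq,qcf] -> 15 lines: cqsl ktgo htl kklbm hwwy ira wlv yhe ioa wwqw jkcck mvd wfgsq qcf hec
Final line 7: wlv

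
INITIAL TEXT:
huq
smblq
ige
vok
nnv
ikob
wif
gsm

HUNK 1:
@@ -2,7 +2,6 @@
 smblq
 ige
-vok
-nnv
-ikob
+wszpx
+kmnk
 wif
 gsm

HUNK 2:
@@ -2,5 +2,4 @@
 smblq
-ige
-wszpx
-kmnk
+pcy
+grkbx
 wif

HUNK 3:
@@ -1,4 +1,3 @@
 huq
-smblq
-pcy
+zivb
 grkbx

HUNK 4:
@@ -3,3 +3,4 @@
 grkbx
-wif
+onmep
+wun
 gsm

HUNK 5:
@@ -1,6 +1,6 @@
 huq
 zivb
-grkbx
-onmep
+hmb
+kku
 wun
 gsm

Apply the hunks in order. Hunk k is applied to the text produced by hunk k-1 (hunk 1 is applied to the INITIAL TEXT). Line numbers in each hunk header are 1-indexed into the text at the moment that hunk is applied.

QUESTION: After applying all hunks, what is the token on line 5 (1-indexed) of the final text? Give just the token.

Hunk 1: at line 2 remove [vok,nnv,ikob] add [wszpx,kmnk] -> 7 lines: huq smblq ige wszpx kmnk wif gsm
Hunk 2: at line 2 remove [ige,wszpx,kmnk] add [pcy,grkbx] -> 6 lines: huq smblq pcy grkbx wif gsm
Hunk 3: at line 1 remove [smblq,pcy] add [zivb] -> 5 lines: huq zivb grkbx wif gsm
Hunk 4: at line 3 remove [wif] add [onmep,wun] -> 6 lines: huq zivb grkbx onmep wun gsm
Hunk 5: at line 1 remove [grkbx,onmep] add [hmb,kku] -> 6 lines: huq zivb hmb kku wun gsm
Final line 5: wun

Answer: wun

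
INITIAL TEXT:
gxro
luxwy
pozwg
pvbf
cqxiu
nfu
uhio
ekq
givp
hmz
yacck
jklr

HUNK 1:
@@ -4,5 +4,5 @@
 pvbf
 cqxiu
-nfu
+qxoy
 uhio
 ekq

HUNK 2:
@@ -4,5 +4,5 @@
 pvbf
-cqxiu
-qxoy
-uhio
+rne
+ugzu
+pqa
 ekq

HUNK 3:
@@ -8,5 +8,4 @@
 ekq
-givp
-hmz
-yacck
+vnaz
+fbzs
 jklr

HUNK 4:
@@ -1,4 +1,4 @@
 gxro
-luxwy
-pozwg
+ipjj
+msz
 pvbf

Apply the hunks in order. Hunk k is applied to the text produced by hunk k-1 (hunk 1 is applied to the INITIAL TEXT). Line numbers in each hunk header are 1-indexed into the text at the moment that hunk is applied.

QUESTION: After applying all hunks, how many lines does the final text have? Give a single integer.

Hunk 1: at line 4 remove [nfu] add [qxoy] -> 12 lines: gxro luxwy pozwg pvbf cqxiu qxoy uhio ekq givp hmz yacck jklr
Hunk 2: at line 4 remove [cqxiu,qxoy,uhio] add [rne,ugzu,pqa] -> 12 lines: gxro luxwy pozwg pvbf rne ugzu pqa ekq givp hmz yacck jklr
Hunk 3: at line 8 remove [givp,hmz,yacck] add [vnaz,fbzs] -> 11 lines: gxro luxwy pozwg pvbf rne ugzu pqa ekq vnaz fbzs jklr
Hunk 4: at line 1 remove [luxwy,pozwg] add [ipjj,msz] -> 11 lines: gxro ipjj msz pvbf rne ugzu pqa ekq vnaz fbzs jklr
Final line count: 11

Answer: 11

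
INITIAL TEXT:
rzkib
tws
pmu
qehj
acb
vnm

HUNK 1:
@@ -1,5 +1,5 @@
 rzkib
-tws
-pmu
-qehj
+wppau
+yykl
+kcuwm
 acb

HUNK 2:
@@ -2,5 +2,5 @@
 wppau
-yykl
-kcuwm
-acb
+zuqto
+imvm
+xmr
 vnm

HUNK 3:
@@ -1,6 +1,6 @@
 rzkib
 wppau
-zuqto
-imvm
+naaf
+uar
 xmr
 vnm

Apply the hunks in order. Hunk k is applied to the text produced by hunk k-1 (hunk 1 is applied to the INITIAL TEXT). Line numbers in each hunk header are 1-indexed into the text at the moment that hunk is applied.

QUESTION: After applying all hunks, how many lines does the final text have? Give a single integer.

Hunk 1: at line 1 remove [tws,pmu,qehj] add [wppau,yykl,kcuwm] -> 6 lines: rzkib wppau yykl kcuwm acb vnm
Hunk 2: at line 2 remove [yykl,kcuwm,acb] add [zuqto,imvm,xmr] -> 6 lines: rzkib wppau zuqto imvm xmr vnm
Hunk 3: at line 1 remove [zuqto,imvm] add [naaf,uar] -> 6 lines: rzkib wppau naaf uar xmr vnm
Final line count: 6

Answer: 6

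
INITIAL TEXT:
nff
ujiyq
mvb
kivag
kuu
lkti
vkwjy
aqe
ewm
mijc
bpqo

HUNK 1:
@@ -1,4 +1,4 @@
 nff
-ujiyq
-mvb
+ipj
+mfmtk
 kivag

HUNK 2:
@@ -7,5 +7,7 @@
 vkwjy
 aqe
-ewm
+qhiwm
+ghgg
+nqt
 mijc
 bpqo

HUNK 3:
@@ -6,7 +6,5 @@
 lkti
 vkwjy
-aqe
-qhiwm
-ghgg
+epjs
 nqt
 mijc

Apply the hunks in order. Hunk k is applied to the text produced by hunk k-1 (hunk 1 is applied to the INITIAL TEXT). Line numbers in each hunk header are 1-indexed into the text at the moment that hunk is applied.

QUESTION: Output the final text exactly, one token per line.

Answer: nff
ipj
mfmtk
kivag
kuu
lkti
vkwjy
epjs
nqt
mijc
bpqo

Derivation:
Hunk 1: at line 1 remove [ujiyq,mvb] add [ipj,mfmtk] -> 11 lines: nff ipj mfmtk kivag kuu lkti vkwjy aqe ewm mijc bpqo
Hunk 2: at line 7 remove [ewm] add [qhiwm,ghgg,nqt] -> 13 lines: nff ipj mfmtk kivag kuu lkti vkwjy aqe qhiwm ghgg nqt mijc bpqo
Hunk 3: at line 6 remove [aqe,qhiwm,ghgg] add [epjs] -> 11 lines: nff ipj mfmtk kivag kuu lkti vkwjy epjs nqt mijc bpqo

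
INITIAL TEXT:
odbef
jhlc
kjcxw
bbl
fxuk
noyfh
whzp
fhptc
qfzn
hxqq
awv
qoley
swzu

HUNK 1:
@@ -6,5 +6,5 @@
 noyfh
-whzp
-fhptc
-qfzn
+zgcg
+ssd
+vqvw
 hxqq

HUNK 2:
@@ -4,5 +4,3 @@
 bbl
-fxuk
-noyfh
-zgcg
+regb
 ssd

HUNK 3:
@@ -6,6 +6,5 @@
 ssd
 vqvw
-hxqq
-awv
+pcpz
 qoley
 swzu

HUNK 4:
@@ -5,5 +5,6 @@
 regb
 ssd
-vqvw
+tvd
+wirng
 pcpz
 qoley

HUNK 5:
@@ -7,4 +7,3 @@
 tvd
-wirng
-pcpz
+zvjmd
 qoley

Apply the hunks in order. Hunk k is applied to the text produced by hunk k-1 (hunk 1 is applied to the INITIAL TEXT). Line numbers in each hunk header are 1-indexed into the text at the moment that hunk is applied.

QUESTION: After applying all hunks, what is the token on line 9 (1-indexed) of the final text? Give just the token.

Answer: qoley

Derivation:
Hunk 1: at line 6 remove [whzp,fhptc,qfzn] add [zgcg,ssd,vqvw] -> 13 lines: odbef jhlc kjcxw bbl fxuk noyfh zgcg ssd vqvw hxqq awv qoley swzu
Hunk 2: at line 4 remove [fxuk,noyfh,zgcg] add [regb] -> 11 lines: odbef jhlc kjcxw bbl regb ssd vqvw hxqq awv qoley swzu
Hunk 3: at line 6 remove [hxqq,awv] add [pcpz] -> 10 lines: odbef jhlc kjcxw bbl regb ssd vqvw pcpz qoley swzu
Hunk 4: at line 5 remove [vqvw] add [tvd,wirng] -> 11 lines: odbef jhlc kjcxw bbl regb ssd tvd wirng pcpz qoley swzu
Hunk 5: at line 7 remove [wirng,pcpz] add [zvjmd] -> 10 lines: odbef jhlc kjcxw bbl regb ssd tvd zvjmd qoley swzu
Final line 9: qoley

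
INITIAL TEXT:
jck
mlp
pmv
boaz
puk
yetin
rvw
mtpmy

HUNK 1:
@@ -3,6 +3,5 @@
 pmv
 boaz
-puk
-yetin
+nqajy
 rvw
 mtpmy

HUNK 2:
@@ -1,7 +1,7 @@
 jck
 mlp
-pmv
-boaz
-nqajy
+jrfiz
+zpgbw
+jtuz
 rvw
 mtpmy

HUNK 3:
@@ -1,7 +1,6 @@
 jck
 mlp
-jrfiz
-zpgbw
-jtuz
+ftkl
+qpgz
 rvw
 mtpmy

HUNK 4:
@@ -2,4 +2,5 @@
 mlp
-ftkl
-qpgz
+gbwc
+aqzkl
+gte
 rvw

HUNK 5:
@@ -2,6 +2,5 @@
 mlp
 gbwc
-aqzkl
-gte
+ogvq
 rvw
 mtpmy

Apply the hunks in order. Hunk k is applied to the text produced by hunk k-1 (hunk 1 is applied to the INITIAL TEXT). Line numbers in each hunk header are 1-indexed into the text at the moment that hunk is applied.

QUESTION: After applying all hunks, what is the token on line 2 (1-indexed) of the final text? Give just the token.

Hunk 1: at line 3 remove [puk,yetin] add [nqajy] -> 7 lines: jck mlp pmv boaz nqajy rvw mtpmy
Hunk 2: at line 1 remove [pmv,boaz,nqajy] add [jrfiz,zpgbw,jtuz] -> 7 lines: jck mlp jrfiz zpgbw jtuz rvw mtpmy
Hunk 3: at line 1 remove [jrfiz,zpgbw,jtuz] add [ftkl,qpgz] -> 6 lines: jck mlp ftkl qpgz rvw mtpmy
Hunk 4: at line 2 remove [ftkl,qpgz] add [gbwc,aqzkl,gte] -> 7 lines: jck mlp gbwc aqzkl gte rvw mtpmy
Hunk 5: at line 2 remove [aqzkl,gte] add [ogvq] -> 6 lines: jck mlp gbwc ogvq rvw mtpmy
Final line 2: mlp

Answer: mlp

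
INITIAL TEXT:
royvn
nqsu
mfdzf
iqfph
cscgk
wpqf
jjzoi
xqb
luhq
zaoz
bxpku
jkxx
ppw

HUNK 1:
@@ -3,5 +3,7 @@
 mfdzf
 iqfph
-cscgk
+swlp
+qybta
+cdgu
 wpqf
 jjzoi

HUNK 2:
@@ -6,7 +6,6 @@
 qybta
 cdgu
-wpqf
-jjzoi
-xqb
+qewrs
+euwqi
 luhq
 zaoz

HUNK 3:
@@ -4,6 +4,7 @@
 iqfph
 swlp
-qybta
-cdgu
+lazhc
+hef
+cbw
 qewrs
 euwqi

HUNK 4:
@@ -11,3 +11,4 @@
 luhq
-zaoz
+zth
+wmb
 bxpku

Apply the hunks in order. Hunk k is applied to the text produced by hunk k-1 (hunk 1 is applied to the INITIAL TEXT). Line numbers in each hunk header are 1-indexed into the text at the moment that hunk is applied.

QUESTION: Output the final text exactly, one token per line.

Answer: royvn
nqsu
mfdzf
iqfph
swlp
lazhc
hef
cbw
qewrs
euwqi
luhq
zth
wmb
bxpku
jkxx
ppw

Derivation:
Hunk 1: at line 3 remove [cscgk] add [swlp,qybta,cdgu] -> 15 lines: royvn nqsu mfdzf iqfph swlp qybta cdgu wpqf jjzoi xqb luhq zaoz bxpku jkxx ppw
Hunk 2: at line 6 remove [wpqf,jjzoi,xqb] add [qewrs,euwqi] -> 14 lines: royvn nqsu mfdzf iqfph swlp qybta cdgu qewrs euwqi luhq zaoz bxpku jkxx ppw
Hunk 3: at line 4 remove [qybta,cdgu] add [lazhc,hef,cbw] -> 15 lines: royvn nqsu mfdzf iqfph swlp lazhc hef cbw qewrs euwqi luhq zaoz bxpku jkxx ppw
Hunk 4: at line 11 remove [zaoz] add [zth,wmb] -> 16 lines: royvn nqsu mfdzf iqfph swlp lazhc hef cbw qewrs euwqi luhq zth wmb bxpku jkxx ppw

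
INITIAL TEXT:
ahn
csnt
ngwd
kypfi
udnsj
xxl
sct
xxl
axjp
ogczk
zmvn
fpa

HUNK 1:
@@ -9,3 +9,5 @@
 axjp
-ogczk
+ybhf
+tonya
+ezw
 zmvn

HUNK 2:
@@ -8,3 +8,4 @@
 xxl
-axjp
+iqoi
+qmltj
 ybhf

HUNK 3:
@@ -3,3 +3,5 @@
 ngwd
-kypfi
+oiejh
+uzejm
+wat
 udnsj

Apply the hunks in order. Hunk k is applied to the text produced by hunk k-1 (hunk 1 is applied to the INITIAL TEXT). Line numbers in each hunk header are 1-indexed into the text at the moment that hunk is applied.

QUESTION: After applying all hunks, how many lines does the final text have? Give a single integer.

Hunk 1: at line 9 remove [ogczk] add [ybhf,tonya,ezw] -> 14 lines: ahn csnt ngwd kypfi udnsj xxl sct xxl axjp ybhf tonya ezw zmvn fpa
Hunk 2: at line 8 remove [axjp] add [iqoi,qmltj] -> 15 lines: ahn csnt ngwd kypfi udnsj xxl sct xxl iqoi qmltj ybhf tonya ezw zmvn fpa
Hunk 3: at line 3 remove [kypfi] add [oiejh,uzejm,wat] -> 17 lines: ahn csnt ngwd oiejh uzejm wat udnsj xxl sct xxl iqoi qmltj ybhf tonya ezw zmvn fpa
Final line count: 17

Answer: 17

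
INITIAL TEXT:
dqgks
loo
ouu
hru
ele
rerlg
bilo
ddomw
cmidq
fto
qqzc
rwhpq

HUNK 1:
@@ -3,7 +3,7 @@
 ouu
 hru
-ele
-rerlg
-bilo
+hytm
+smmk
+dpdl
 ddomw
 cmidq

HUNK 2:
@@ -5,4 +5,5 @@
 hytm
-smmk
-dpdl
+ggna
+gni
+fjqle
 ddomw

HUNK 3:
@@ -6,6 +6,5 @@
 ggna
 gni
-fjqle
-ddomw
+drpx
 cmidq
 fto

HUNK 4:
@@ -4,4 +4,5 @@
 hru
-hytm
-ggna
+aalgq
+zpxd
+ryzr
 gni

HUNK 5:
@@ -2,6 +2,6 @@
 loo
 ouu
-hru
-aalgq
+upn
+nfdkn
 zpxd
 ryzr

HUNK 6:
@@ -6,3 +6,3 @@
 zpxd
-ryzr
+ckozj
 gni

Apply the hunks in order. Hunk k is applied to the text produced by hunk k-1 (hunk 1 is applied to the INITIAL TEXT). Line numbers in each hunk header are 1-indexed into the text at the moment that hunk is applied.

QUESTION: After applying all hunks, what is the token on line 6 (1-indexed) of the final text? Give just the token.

Hunk 1: at line 3 remove [ele,rerlg,bilo] add [hytm,smmk,dpdl] -> 12 lines: dqgks loo ouu hru hytm smmk dpdl ddomw cmidq fto qqzc rwhpq
Hunk 2: at line 5 remove [smmk,dpdl] add [ggna,gni,fjqle] -> 13 lines: dqgks loo ouu hru hytm ggna gni fjqle ddomw cmidq fto qqzc rwhpq
Hunk 3: at line 6 remove [fjqle,ddomw] add [drpx] -> 12 lines: dqgks loo ouu hru hytm ggna gni drpx cmidq fto qqzc rwhpq
Hunk 4: at line 4 remove [hytm,ggna] add [aalgq,zpxd,ryzr] -> 13 lines: dqgks loo ouu hru aalgq zpxd ryzr gni drpx cmidq fto qqzc rwhpq
Hunk 5: at line 2 remove [hru,aalgq] add [upn,nfdkn] -> 13 lines: dqgks loo ouu upn nfdkn zpxd ryzr gni drpx cmidq fto qqzc rwhpq
Hunk 6: at line 6 remove [ryzr] add [ckozj] -> 13 lines: dqgks loo ouu upn nfdkn zpxd ckozj gni drpx cmidq fto qqzc rwhpq
Final line 6: zpxd

Answer: zpxd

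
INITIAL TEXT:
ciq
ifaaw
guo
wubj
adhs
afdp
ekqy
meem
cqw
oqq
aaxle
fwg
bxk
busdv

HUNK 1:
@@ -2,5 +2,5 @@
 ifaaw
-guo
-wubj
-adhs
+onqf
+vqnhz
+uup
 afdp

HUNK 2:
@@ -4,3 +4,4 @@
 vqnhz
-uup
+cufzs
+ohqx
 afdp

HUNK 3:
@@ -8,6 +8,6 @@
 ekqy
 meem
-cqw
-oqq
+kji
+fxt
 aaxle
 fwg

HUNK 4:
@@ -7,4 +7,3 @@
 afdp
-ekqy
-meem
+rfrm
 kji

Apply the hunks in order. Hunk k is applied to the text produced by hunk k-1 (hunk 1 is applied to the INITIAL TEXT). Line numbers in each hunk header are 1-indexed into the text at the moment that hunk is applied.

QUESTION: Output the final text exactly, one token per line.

Hunk 1: at line 2 remove [guo,wubj,adhs] add [onqf,vqnhz,uup] -> 14 lines: ciq ifaaw onqf vqnhz uup afdp ekqy meem cqw oqq aaxle fwg bxk busdv
Hunk 2: at line 4 remove [uup] add [cufzs,ohqx] -> 15 lines: ciq ifaaw onqf vqnhz cufzs ohqx afdp ekqy meem cqw oqq aaxle fwg bxk busdv
Hunk 3: at line 8 remove [cqw,oqq] add [kji,fxt] -> 15 lines: ciq ifaaw onqf vqnhz cufzs ohqx afdp ekqy meem kji fxt aaxle fwg bxk busdv
Hunk 4: at line 7 remove [ekqy,meem] add [rfrm] -> 14 lines: ciq ifaaw onqf vqnhz cufzs ohqx afdp rfrm kji fxt aaxle fwg bxk busdv

Answer: ciq
ifaaw
onqf
vqnhz
cufzs
ohqx
afdp
rfrm
kji
fxt
aaxle
fwg
bxk
busdv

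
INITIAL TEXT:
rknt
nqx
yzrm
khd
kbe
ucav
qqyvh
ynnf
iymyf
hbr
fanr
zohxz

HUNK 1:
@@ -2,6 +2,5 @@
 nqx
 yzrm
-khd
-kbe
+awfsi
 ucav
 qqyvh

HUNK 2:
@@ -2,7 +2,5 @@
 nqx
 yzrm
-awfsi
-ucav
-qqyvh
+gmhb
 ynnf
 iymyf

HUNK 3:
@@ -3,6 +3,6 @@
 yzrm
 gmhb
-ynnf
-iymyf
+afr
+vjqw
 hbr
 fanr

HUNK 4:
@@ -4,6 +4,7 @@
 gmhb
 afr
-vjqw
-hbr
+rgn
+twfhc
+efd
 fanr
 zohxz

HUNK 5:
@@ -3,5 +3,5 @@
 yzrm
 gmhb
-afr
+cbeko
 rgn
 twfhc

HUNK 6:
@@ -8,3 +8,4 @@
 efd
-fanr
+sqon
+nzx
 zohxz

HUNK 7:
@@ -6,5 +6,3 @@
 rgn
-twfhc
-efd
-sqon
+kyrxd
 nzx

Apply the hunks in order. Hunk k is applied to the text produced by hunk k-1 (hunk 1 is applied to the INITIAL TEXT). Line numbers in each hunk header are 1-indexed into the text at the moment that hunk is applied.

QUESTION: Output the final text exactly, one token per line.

Hunk 1: at line 2 remove [khd,kbe] add [awfsi] -> 11 lines: rknt nqx yzrm awfsi ucav qqyvh ynnf iymyf hbr fanr zohxz
Hunk 2: at line 2 remove [awfsi,ucav,qqyvh] add [gmhb] -> 9 lines: rknt nqx yzrm gmhb ynnf iymyf hbr fanr zohxz
Hunk 3: at line 3 remove [ynnf,iymyf] add [afr,vjqw] -> 9 lines: rknt nqx yzrm gmhb afr vjqw hbr fanr zohxz
Hunk 4: at line 4 remove [vjqw,hbr] add [rgn,twfhc,efd] -> 10 lines: rknt nqx yzrm gmhb afr rgn twfhc efd fanr zohxz
Hunk 5: at line 3 remove [afr] add [cbeko] -> 10 lines: rknt nqx yzrm gmhb cbeko rgn twfhc efd fanr zohxz
Hunk 6: at line 8 remove [fanr] add [sqon,nzx] -> 11 lines: rknt nqx yzrm gmhb cbeko rgn twfhc efd sqon nzx zohxz
Hunk 7: at line 6 remove [twfhc,efd,sqon] add [kyrxd] -> 9 lines: rknt nqx yzrm gmhb cbeko rgn kyrxd nzx zohxz

Answer: rknt
nqx
yzrm
gmhb
cbeko
rgn
kyrxd
nzx
zohxz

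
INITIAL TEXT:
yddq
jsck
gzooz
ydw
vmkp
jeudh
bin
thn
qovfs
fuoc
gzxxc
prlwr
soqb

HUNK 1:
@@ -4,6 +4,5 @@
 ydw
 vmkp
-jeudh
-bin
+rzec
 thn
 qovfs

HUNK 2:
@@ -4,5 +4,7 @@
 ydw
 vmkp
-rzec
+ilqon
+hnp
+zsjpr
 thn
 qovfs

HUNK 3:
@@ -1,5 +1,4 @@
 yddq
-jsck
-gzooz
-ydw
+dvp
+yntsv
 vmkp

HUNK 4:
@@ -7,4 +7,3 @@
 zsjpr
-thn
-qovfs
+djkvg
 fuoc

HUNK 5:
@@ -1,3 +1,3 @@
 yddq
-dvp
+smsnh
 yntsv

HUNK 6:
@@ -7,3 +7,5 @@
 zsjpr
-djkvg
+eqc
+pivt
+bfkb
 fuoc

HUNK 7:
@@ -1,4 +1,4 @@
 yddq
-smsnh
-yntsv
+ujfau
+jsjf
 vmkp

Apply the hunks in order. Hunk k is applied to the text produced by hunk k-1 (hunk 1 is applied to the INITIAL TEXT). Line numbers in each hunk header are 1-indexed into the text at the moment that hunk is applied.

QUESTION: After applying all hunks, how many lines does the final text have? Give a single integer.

Answer: 14

Derivation:
Hunk 1: at line 4 remove [jeudh,bin] add [rzec] -> 12 lines: yddq jsck gzooz ydw vmkp rzec thn qovfs fuoc gzxxc prlwr soqb
Hunk 2: at line 4 remove [rzec] add [ilqon,hnp,zsjpr] -> 14 lines: yddq jsck gzooz ydw vmkp ilqon hnp zsjpr thn qovfs fuoc gzxxc prlwr soqb
Hunk 3: at line 1 remove [jsck,gzooz,ydw] add [dvp,yntsv] -> 13 lines: yddq dvp yntsv vmkp ilqon hnp zsjpr thn qovfs fuoc gzxxc prlwr soqb
Hunk 4: at line 7 remove [thn,qovfs] add [djkvg] -> 12 lines: yddq dvp yntsv vmkp ilqon hnp zsjpr djkvg fuoc gzxxc prlwr soqb
Hunk 5: at line 1 remove [dvp] add [smsnh] -> 12 lines: yddq smsnh yntsv vmkp ilqon hnp zsjpr djkvg fuoc gzxxc prlwr soqb
Hunk 6: at line 7 remove [djkvg] add [eqc,pivt,bfkb] -> 14 lines: yddq smsnh yntsv vmkp ilqon hnp zsjpr eqc pivt bfkb fuoc gzxxc prlwr soqb
Hunk 7: at line 1 remove [smsnh,yntsv] add [ujfau,jsjf] -> 14 lines: yddq ujfau jsjf vmkp ilqon hnp zsjpr eqc pivt bfkb fuoc gzxxc prlwr soqb
Final line count: 14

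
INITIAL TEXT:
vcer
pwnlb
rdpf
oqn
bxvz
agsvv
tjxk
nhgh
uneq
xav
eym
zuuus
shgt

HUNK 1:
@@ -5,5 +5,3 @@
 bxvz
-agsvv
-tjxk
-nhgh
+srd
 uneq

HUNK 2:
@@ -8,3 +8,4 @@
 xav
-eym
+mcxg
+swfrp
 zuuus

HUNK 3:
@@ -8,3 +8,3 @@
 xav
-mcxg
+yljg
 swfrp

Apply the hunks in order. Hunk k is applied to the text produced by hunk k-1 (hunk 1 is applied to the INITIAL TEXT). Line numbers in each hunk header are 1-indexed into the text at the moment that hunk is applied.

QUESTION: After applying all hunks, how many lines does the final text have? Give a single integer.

Hunk 1: at line 5 remove [agsvv,tjxk,nhgh] add [srd] -> 11 lines: vcer pwnlb rdpf oqn bxvz srd uneq xav eym zuuus shgt
Hunk 2: at line 8 remove [eym] add [mcxg,swfrp] -> 12 lines: vcer pwnlb rdpf oqn bxvz srd uneq xav mcxg swfrp zuuus shgt
Hunk 3: at line 8 remove [mcxg] add [yljg] -> 12 lines: vcer pwnlb rdpf oqn bxvz srd uneq xav yljg swfrp zuuus shgt
Final line count: 12

Answer: 12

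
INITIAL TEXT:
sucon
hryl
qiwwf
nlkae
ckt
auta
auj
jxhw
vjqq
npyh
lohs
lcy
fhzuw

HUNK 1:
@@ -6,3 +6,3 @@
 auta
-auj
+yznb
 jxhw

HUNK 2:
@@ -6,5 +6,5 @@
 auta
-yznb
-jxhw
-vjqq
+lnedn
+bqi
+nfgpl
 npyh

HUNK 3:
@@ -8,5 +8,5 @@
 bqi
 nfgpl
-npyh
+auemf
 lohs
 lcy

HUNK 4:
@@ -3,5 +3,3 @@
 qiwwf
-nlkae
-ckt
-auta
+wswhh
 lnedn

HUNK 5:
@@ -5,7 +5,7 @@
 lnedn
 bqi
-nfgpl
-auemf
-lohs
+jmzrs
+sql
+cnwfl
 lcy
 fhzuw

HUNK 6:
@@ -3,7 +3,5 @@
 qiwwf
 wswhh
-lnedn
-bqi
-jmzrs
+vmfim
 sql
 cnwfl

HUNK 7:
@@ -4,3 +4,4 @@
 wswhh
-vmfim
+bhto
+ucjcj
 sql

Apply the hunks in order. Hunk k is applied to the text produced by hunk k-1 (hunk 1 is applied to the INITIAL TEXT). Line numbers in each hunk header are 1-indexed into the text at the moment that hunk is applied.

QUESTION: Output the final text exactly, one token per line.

Hunk 1: at line 6 remove [auj] add [yznb] -> 13 lines: sucon hryl qiwwf nlkae ckt auta yznb jxhw vjqq npyh lohs lcy fhzuw
Hunk 2: at line 6 remove [yznb,jxhw,vjqq] add [lnedn,bqi,nfgpl] -> 13 lines: sucon hryl qiwwf nlkae ckt auta lnedn bqi nfgpl npyh lohs lcy fhzuw
Hunk 3: at line 8 remove [npyh] add [auemf] -> 13 lines: sucon hryl qiwwf nlkae ckt auta lnedn bqi nfgpl auemf lohs lcy fhzuw
Hunk 4: at line 3 remove [nlkae,ckt,auta] add [wswhh] -> 11 lines: sucon hryl qiwwf wswhh lnedn bqi nfgpl auemf lohs lcy fhzuw
Hunk 5: at line 5 remove [nfgpl,auemf,lohs] add [jmzrs,sql,cnwfl] -> 11 lines: sucon hryl qiwwf wswhh lnedn bqi jmzrs sql cnwfl lcy fhzuw
Hunk 6: at line 3 remove [lnedn,bqi,jmzrs] add [vmfim] -> 9 lines: sucon hryl qiwwf wswhh vmfim sql cnwfl lcy fhzuw
Hunk 7: at line 4 remove [vmfim] add [bhto,ucjcj] -> 10 lines: sucon hryl qiwwf wswhh bhto ucjcj sql cnwfl lcy fhzuw

Answer: sucon
hryl
qiwwf
wswhh
bhto
ucjcj
sql
cnwfl
lcy
fhzuw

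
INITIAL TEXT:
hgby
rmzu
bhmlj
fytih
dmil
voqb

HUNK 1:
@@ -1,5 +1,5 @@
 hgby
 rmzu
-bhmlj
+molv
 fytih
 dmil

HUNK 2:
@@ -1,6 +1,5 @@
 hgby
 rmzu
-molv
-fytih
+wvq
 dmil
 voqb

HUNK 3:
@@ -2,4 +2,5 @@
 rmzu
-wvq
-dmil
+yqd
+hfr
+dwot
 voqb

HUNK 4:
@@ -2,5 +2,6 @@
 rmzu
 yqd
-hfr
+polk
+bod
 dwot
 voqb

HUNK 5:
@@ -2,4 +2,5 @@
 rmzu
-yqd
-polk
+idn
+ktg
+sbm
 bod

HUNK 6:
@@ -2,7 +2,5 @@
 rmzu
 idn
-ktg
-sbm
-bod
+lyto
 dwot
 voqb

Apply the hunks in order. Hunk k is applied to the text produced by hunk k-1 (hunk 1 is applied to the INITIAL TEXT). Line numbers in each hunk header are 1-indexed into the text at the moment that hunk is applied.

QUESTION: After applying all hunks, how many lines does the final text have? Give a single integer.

Hunk 1: at line 1 remove [bhmlj] add [molv] -> 6 lines: hgby rmzu molv fytih dmil voqb
Hunk 2: at line 1 remove [molv,fytih] add [wvq] -> 5 lines: hgby rmzu wvq dmil voqb
Hunk 3: at line 2 remove [wvq,dmil] add [yqd,hfr,dwot] -> 6 lines: hgby rmzu yqd hfr dwot voqb
Hunk 4: at line 2 remove [hfr] add [polk,bod] -> 7 lines: hgby rmzu yqd polk bod dwot voqb
Hunk 5: at line 2 remove [yqd,polk] add [idn,ktg,sbm] -> 8 lines: hgby rmzu idn ktg sbm bod dwot voqb
Hunk 6: at line 2 remove [ktg,sbm,bod] add [lyto] -> 6 lines: hgby rmzu idn lyto dwot voqb
Final line count: 6

Answer: 6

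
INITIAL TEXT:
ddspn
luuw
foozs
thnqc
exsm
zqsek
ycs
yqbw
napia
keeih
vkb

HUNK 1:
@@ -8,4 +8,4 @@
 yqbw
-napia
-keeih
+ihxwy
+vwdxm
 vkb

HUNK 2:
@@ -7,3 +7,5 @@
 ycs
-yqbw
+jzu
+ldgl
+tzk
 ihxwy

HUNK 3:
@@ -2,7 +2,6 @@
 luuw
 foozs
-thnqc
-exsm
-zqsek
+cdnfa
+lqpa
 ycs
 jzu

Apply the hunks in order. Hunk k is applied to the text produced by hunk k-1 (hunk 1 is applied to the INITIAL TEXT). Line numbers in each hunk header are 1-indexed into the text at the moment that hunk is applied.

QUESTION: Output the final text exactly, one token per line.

Hunk 1: at line 8 remove [napia,keeih] add [ihxwy,vwdxm] -> 11 lines: ddspn luuw foozs thnqc exsm zqsek ycs yqbw ihxwy vwdxm vkb
Hunk 2: at line 7 remove [yqbw] add [jzu,ldgl,tzk] -> 13 lines: ddspn luuw foozs thnqc exsm zqsek ycs jzu ldgl tzk ihxwy vwdxm vkb
Hunk 3: at line 2 remove [thnqc,exsm,zqsek] add [cdnfa,lqpa] -> 12 lines: ddspn luuw foozs cdnfa lqpa ycs jzu ldgl tzk ihxwy vwdxm vkb

Answer: ddspn
luuw
foozs
cdnfa
lqpa
ycs
jzu
ldgl
tzk
ihxwy
vwdxm
vkb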